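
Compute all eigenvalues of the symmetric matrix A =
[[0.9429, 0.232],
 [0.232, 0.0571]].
sigma(A) ≈ {0, 1}

A is real symmetric, so its spectrum consists of real eigenvalues. Expanding the characteristic polynomial of the displayed matrix gives
  det(λ I - A) = p(λ) = λ^2 + (-1)λ + (0).
Solving p(λ) = 0 yields eigenvalues ≈ 0, 1. (A is shown rounded to 4 decimals, so these recover the underlying integer eigenvalues to within that precision.)
Verification: the trace of A = 1 equals the sum of eigenvalues 1, and det(A) ≈ 0.0000 matches the eigenvalue product 0.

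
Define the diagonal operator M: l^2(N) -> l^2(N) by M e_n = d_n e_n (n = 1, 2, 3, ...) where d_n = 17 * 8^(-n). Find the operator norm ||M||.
||M|| = 17/8 (attained at n = 1)

For M diagonal, ||M|| = sup_n |d_n|. The sequence d_n = 17 * 8^(-n) is positive and strictly decreasing (ratio 8^(-1) < 1), so the supremum is d_1 = 17/8. Hence ||M|| = 17/8.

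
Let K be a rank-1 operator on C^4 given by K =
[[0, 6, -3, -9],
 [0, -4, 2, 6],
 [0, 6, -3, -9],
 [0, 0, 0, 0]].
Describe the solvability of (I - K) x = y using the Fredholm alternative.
(I - K) is invertible (det(I - K) = 8 ≠ 0), so for every y in C^4 the equation (I - K) x = y has a unique solution.

K has rank 1, so it is an outer product K = u v^T: every row of K is a multiple of one row vector. Reading off the entries, u = (-3, 2, -3, 0) and v = (0, -2, 1, 3) (row i of K equals u_i·v^T). A rank-one matrix u v^T satisfies K u = u (v·u) and kills the (3)-dimensional subspace v^⊥, so its characteristic polynomial is lambda^3 (lambda - v·u) with v·u = tr K = -7. Hence the eigenvalues of I - K are 1 (multiplicity 3) and 1 - (-7) = 8, so det(I - K) = 8. (Direct check: I - K =
[[1, -6, 3, 9],
 [0, 5, -2, -6],
 [0, -6, 4, 9],
 [0, 0, 0, 1]]
has determinant 8.) The finite-dimensional Fredholm alternative says: either (I - K) is invertible, or ker(I - K) ≠ {0} and then range(I - K) = ker((I - K)^*)^⊥, with dim ker(I - K) = dim ker((I - K)^*). Since det(I - K) ≠ 0, 1 is not an eigenvalue of K and ker(I - K) = {0}, so we are in the first case: for every y there is a unique x = (I - K)^(-1) y. Explicitly, by the Sherman–Morrison formula, (I - u v^T)^(-1) = I + u v^T/(1 - v·u), i.e. (I - K)^(-1) = I + K/(8).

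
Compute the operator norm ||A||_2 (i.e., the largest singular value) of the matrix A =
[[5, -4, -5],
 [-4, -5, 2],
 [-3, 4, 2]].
||A||_2 ≈ 9.6591 (= sqrt(largest eigenvalue of A^T A))

||A||_2 = sigma_max(A) = sqrt(lambda_max(A^T A)). Form the symmetric matrix M = A^T A =
[[50, -12, -39],
 [-12, 57, 18],
 [-39, 18, 33]].
Its characteristic polynomial (trace, sum of principal 2x2 minors, determinant of M give the coefficients) is
  p(λ) = det(λ I - M) = λ^3 - 140λ^2 + 4392λ - 3249.
No integer candidate from the rational root theorem (±divisors of 3249) is a root, so the roots are irrational. The cubic discriminant is Δ = 39209973381 > 0, so there are three distinct real roots. p(0) = -3249 and p(1) = 1004 have opposite signs, so a root lies in (0, 1); Newton's method refines it to λ ≈ 0.758. p(45) = 2016 and p(46) = -121 have opposite signs, so a root lies in (45, 46); Newton's method refines it to λ ≈ 45.9435. p(93) = -1296 and p(94) = 3143 have opposite signs, so a root lies in (93, 94); Newton's method refines it to λ ≈ 93.2986. Check (Vieta): the three roots sum to 140, matching tr M = 140.
So the eigenvalues of A^T A are ≈ 0.758, 45.9435, 93.2986 (all ≥ 0, as they must be for A^T A). The largest is λ_max ≈ 93.2986, hence ||A||_2 = sqrt(λ_max) ≈ 9.6591.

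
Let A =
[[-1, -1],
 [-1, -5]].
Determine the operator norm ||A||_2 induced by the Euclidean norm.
||A||_2 = sqrt((28 + sqrt(720))/2) ≈ 5.2361 (= sqrt(largest eigenvalue of A^T A))

||A||_2 = sigma_max(A) = sqrt(lambda_max(A^T A)). Form the symmetric matrix M = A^T A =
[[2, 6],
 [6, 26]].
Its characteristic polynomial (trace, determinant of M give the coefficients) is
  p(λ) = det(λ I - M) = λ^2 - 28λ + 16.
For λ^2 - 28λ + 16 the discriminant is 720. It is nonnegative but not a perfect square, so the roots are real and irrational: λ = (28 ± sqrt(720))/2 ≈ 27.4164, 0.5836.
So the eigenvalues of A^T A are ≈ 0.5836, 27.4164 (all ≥ 0, as they must be for A^T A). The largest is λ_max = (28 + sqrt(720))/2 ≈ 27.4164, hence ||A||_2 = sqrt(λ_max) = sqrt((28 + sqrt(720))/2) ≈ 5.2361.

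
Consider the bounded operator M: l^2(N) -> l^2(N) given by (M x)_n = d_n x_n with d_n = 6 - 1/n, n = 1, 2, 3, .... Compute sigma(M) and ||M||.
sigma(M) = {6 - 1/n : n ≥ 1} ∪ {6}; ||M|| = 6

A bounded diagonal operator on l^2 with diagonal entries d_n has spectrum equal to the closure of {d_n : n ≥ 1}: every d_n is an eigenvalue (with eigenvector e_n), so {d_n} ⊂ sigma(M); the spectrum is closed, so its closure is too; and for lambda not in the closure, (M - lambda I) has bounded inverse (the diagonal entries 1/(d_n - lambda) are bounded). For our sequence d_n = 6 - 1/n, n = 1, 2, 3, ...:
  - {d_n} = {6 - 1/n : n ≥ 1}; the only limit point is 6
  - closure = {6 - 1/n : n ≥ 1} ∪ {6}
For the norm: a diagonal operator has ||M|| = sup_n |d_n|. Here d_n = 6 - 1/n increases monotonically from d_1 = 5 toward 6, with all terms in [5, 6); so sup_n |d_n| = 6 (the supremum is the limit, not attained). So ||M|| = 6.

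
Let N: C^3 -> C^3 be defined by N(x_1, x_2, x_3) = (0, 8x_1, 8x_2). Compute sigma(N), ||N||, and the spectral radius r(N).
sigma(N) = {0}; ||N|| = 8; r(N) = 0. (N is nilpotent with N^3 = 0.)

On C^3, N is a strictly lower-triangular matrix with 8 on the subdiagonal and zeros elsewhere, so its characteristic polynomial is lambda^3 and every eigenvalue is 0: sigma(N) = {0}. For the operator norm, N e_i = 8e_{i+1} for i = 1, ..., 2 and N e_3 = 0, so the singular values of N are 8 (with multiplicity 2) and 0; hence ||N|| = 8. The spectral radius r(N) = max|lambda| = 0. Note ||N|| > r(N) — characteristic of non-normal nilpotent operators. Indeed N^3 = 0.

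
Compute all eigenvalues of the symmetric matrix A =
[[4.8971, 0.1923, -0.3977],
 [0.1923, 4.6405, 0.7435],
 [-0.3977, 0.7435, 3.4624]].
sigma(A) ≈ {3, 5} (5 with multiplicity 2)

A is real symmetric, so its spectrum consists of real eigenvalues. Expanding the characteristic polynomial of the displayed matrix gives
  det(λ I - A) = p(λ) = λ^3 + (-13)λ^2 + (55)λ + (-75).
Solving p(λ) = 0 yields eigenvalues ≈ 3, 5, 5. (A is shown rounded to 4 decimals, so these recover the underlying integer eigenvalues to within that precision.)
Verification: the trace of A = 13 equals the sum of eigenvalues 13, and det(A) ≈ 75.0002 matches the eigenvalue product 75.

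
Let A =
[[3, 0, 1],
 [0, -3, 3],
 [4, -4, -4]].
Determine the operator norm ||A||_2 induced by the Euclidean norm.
||A||_2 ≈ 7.0446 (= sqrt(largest eigenvalue of A^T A))

||A||_2 = sigma_max(A) = sqrt(lambda_max(A^T A)). Form the symmetric matrix M = A^T A =
[[25, -16, -13],
 [-16, 25, 7],
 [-13, 7, 26]].
Its characteristic polynomial (trace, sum of principal 2x2 minors, determinant of M give the coefficients) is
  p(λ) = det(λ I - M) = λ^3 - 76λ^2 + 1451λ - 7056.
No integer candidate from the rational root theorem (±divisors of 7056) is a root, so the roots are irrational. The cubic discriminant is Δ = 213071684 > 0, so there are three distinct real roots. p(7) = -280 and p(8) = 200 have opposite signs, so a root lies in (7, 8); Newton's method refines it to λ ≈ 7.5558. p(18) = 270 and p(19) = -64 have opposite signs, so a root lies in (18, 19); Newton's method refines it to λ ≈ 18.8174. p(49) = -784 and p(50) = 494 have opposite signs, so a root lies in (49, 50); Newton's method refines it to λ ≈ 49.6268. Check (Vieta): the three roots sum to 76, matching tr M = 76.
So the eigenvalues of A^T A are ≈ 7.5558, 18.8174, 49.6268 (all ≥ 0, as they must be for A^T A). The largest is λ_max ≈ 49.6268, hence ||A||_2 = sqrt(λ_max) ≈ 7.0446.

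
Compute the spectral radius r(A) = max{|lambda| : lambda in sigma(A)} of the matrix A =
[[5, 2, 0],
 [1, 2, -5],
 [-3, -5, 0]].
r(A) ≈ 7.5908

The eigenvalues of A are the roots of its characteristic polynomial. With M = A (coefficients from the trace, the sum of principal 2x2 minors, and det A):
  p(λ) = det(λ I - M) = λ^3 - 7λ^2 - 17λ + 95.
No integer candidate from the rational root theorem (±divisors of 95) is a root, so the roots are irrational. The cubic discriminant is Δ = 123968 > 0, so there are three distinct real roots. p(-4) = -13 and p(-3) = 56 have opposite signs, so a root lies in (-4, -3); Newton's method refines it to λ ≈ -3.8454. p(3) = 8 and p(4) = -21 have opposite signs, so a root lies in (3, 4); Newton's method refines it to λ ≈ 3.2546. p(7) = -24 and p(8) = 23 have opposite signs, so a root lies in (7, 8); Newton's method refines it to λ ≈ 7.5908. Check (Vieta): the three roots sum to 7, matching tr M = 7.
Thus the eigenvalues (to 4 decimals) are -3.8454 (modulus 3.8454); 3.2546 (modulus 3.2546); 7.5908 (modulus 7.5908). The spectral radius is the largest modulus: r(A) ≈ 7.5908. (Cross-check: r(A) ≤ ||A||_2 ≈ 7.9933; equality holds whenever A is normal, though it can also hold for some non-normal A.)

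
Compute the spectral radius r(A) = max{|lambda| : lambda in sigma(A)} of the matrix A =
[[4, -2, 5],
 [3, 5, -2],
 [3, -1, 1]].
r(A) ≈ 6.0747

The eigenvalues of A are the roots of its characteristic polynomial. With M = A (coefficients from the trace, the sum of principal 2x2 minors, and det A):
  p(λ) = det(λ I - M) = λ^3 - 10λ^2 + 18λ + 60.
No integer candidate from the rational root theorem (±divisors of 60) is a root, so the roots are irrational. The cubic discriminant is Δ = -42528 < 0, so there is one real root and a complex-conjugate pair. p(-2) = -24 and p(-1) = 31 have opposite signs, so a root lies in (-2, -1); Newton's method refines it to λ ≈ -1.6259. Dividing out (λ - (-1.6259)) leaves approximately λ^2 - 11.6259λ + 36.9026. For λ^2 - 11.6259λ + 36.9026 the discriminant is -12.4487. It is negative, so the remaining roots are the complex-conjugate pair λ ≈ 5.813 ± 1.7641i. Their product equals the constant term, so |λ|^2 ≈ 36.9026 and |λ| ≈ 6.0747.
Thus the eigenvalues (to 4 decimals) are -1.6259 (modulus 1.6259); 5.813 ± 1.7641i (modulus 6.0747). The spectral radius is the largest modulus: r(A) ≈ 6.0747. (Cross-check: r(A) ≤ ||A||_2 ≈ 7.4773; equality holds whenever A is normal, though it can also hold for some non-normal A.)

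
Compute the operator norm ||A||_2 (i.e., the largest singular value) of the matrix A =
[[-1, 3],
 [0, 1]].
||A||_2 = sqrt((11 + sqrt(117))/2) ≈ 3.3028 (= sqrt(largest eigenvalue of A^T A))

||A||_2 = sigma_max(A) = sqrt(lambda_max(A^T A)). Form the symmetric matrix M = A^T A =
[[1, -3],
 [-3, 10]].
Its characteristic polynomial (trace, determinant of M give the coefficients) is
  p(λ) = det(λ I - M) = λ^2 - 11λ + 1.
For λ^2 - 11λ + 1 the discriminant is 117. It is nonnegative but not a perfect square, so the roots are real and irrational: λ = (11 ± sqrt(117))/2 ≈ 10.9083, 0.0917.
So the eigenvalues of A^T A are ≈ 0.0917, 10.9083 (all ≥ 0, as they must be for A^T A). The largest is λ_max = (11 + sqrt(117))/2 ≈ 10.9083, hence ||A||_2 = sqrt(λ_max) = sqrt((11 + sqrt(117))/2) ≈ 3.3028.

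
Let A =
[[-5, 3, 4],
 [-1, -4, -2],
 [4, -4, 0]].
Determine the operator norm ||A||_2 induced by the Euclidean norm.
||A||_2 ≈ 8.9691 (= sqrt(largest eigenvalue of A^T A))

||A||_2 = sigma_max(A) = sqrt(lambda_max(A^T A)). Form the symmetric matrix M = A^T A =
[[42, -27, -18],
 [-27, 41, 20],
 [-18, 20, 20]].
Its characteristic polynomial (trace, sum of principal 2x2 minors, determinant of M give the coefficients) is
  p(λ) = det(λ I - M) = λ^3 - 103λ^2 + 1929λ - 9216.
No integer candidate from the rational root theorem (±divisors of 9216) is a root, so the roots are irrational. The cubic discriminant is Δ = 1149236829 > 0, so there are three distinct real roots. p(7) = -417 and p(8) = 136 have opposite signs, so a root lies in (7, 8); Newton's method refines it to λ ≈ 7.7251. p(14) = 346 and p(15) = -81 have opposite signs, so a root lies in (14, 15); Newton's method refines it to λ ≈ 14.8299. p(80) = -2096 and p(81) = 2691 have opposite signs, so a root lies in (80, 81); Newton's method refines it to λ ≈ 80.445. Check (Vieta): the three roots sum to 103, matching tr M = 103.
So the eigenvalues of A^T A are ≈ 7.7251, 14.8299, 80.445 (all ≥ 0, as they must be for A^T A). The largest is λ_max ≈ 80.445, hence ||A||_2 = sqrt(λ_max) ≈ 8.9691.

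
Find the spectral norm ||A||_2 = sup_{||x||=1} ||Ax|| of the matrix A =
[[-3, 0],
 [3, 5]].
||A||_2 = sqrt((43 + sqrt(949))/2) ≈ 6.0748 (= sqrt(largest eigenvalue of A^T A))

||A||_2 = sigma_max(A) = sqrt(lambda_max(A^T A)). Form the symmetric matrix M = A^T A =
[[18, 15],
 [15, 25]].
Its characteristic polynomial (trace, determinant of M give the coefficients) is
  p(λ) = det(λ I - M) = λ^2 - 43λ + 225.
For λ^2 - 43λ + 225 the discriminant is 949. It is nonnegative but not a perfect square, so the roots are real and irrational: λ = (43 ± sqrt(949))/2 ≈ 36.9029, 6.0971.
So the eigenvalues of A^T A are ≈ 6.0971, 36.9029 (all ≥ 0, as they must be for A^T A). The largest is λ_max = (43 + sqrt(949))/2 ≈ 36.9029, hence ||A||_2 = sqrt(λ_max) = sqrt((43 + sqrt(949))/2) ≈ 6.0748.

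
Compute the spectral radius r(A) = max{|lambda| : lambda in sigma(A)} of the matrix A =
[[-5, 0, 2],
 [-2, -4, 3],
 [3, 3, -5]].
r(A) ≈ 8.9504

The eigenvalues of A are the roots of its characteristic polynomial. With M = A (coefficients from the trace, the sum of principal 2x2 minors, and det A):
  p(λ) = det(λ I - M) = λ^3 + 14λ^2 + 50λ + 43.
No integer candidate from the rational root theorem (±divisors of 43) is a root, so the roots are irrational. The cubic discriminant is Δ = 9909 > 0, so there are three distinct real roots. p(-9) = -2 and p(-8) = 27 have opposite signs, so a root lies in (-9, -8); Newton's method refines it to λ ≈ -8.9504. p(-4) = 3 and p(-3) = -8 have opposite signs, so a root lies in (-4, -3); Newton's method refines it to λ ≈ -3.7779. p(-2) = -9 and p(-1) = 6 have opposite signs, so a root lies in (-2, -1); Newton's method refines it to λ ≈ -1.2717. Check (Vieta): the three roots sum to -14, matching tr M = -14.
Thus the eigenvalues (to 4 decimals) are -8.9504 (modulus 8.9504); -3.7779 (modulus 3.7779); -1.2717 (modulus 1.2717). The spectral radius is the largest modulus: r(A) ≈ 8.9504. (Cross-check: r(A) ≤ ||A||_2 ≈ 9.2326; equality holds whenever A is normal, though it can also hold for some non-normal A.)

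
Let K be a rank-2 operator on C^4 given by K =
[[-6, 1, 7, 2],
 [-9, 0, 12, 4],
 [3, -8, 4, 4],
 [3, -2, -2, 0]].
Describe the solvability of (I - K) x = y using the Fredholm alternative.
(I - K) is invertible (det(I - K) = 73 ≠ 0), so for every y in C^4 the equation (I - K) x = y has a unique solution.

K has rank 2 and factors as K = U V^T = u1 v1^T + u2 v2^T with u1 = (-1, -2, -2, 0), v1 = (0, 3, -3, -2), u2 = (2, 3, -1, -1), v2 = (-3, 2, 2, 0) (multiplying out reproduces the displayed K). The nonzero eigenvalues of U V^T coincide with those of the 2 x 2 matrix G = V^T U = [[v1·u1, v1·u2], [v2·u1, v2·u2]] = [[0, 14], [-5, -2]], and by the Sylvester determinant identity det(I_4 - U V^T) = det(I_2 - V^T U) = det([[1, -14], [5, 3]]) = (1)(3) - (-14)(5) = 73. (Direct check: I - K =
[[7, -1, -7, -2],
 [9, 1, -12, -4],
 [-3, 8, -3, -4],
 [-3, 2, 2, 1]]
has determinant 73.) The finite-dimensional Fredholm alternative says: either (I - K) is invertible, or ker(I - K) ≠ {0} and then range(I - K) = ker((I - K)^*)^⊥, with dim ker(I - K) = dim ker((I - K)^*). Since det(I - K) ≠ 0, 1 is not an eigenvalue of K and ker(I - K) = {0}, so we are in the first case: for every y there is a unique x = (I - K)^(-1) y. (Explicitly, by the Woodbury identity, (I - U V^T)^(-1) = I + U (I_2 - G)^(-1) V^T.)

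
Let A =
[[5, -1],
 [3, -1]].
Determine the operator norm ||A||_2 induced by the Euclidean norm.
||A||_2 = sqrt((36 + sqrt(1280))/2) ≈ 5.9907 (= sqrt(largest eigenvalue of A^T A))

||A||_2 = sigma_max(A) = sqrt(lambda_max(A^T A)). Form the symmetric matrix M = A^T A =
[[34, -8],
 [-8, 2]].
Its characteristic polynomial (trace, determinant of M give the coefficients) is
  p(λ) = det(λ I - M) = λ^2 - 36λ + 4.
For λ^2 - 36λ + 4 the discriminant is 1280. It is nonnegative but not a perfect square, so the roots are real and irrational: λ = (36 ± sqrt(1280))/2 ≈ 35.8885, 0.1115.
So the eigenvalues of A^T A are ≈ 0.1115, 35.8885 (all ≥ 0, as they must be for A^T A). The largest is λ_max = (36 + sqrt(1280))/2 ≈ 35.8885, hence ||A||_2 = sqrt(λ_max) = sqrt((36 + sqrt(1280))/2) ≈ 5.9907.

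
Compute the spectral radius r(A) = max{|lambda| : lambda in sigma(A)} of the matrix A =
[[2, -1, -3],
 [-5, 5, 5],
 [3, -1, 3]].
r(A) ≈ 5.2547

The eigenvalues of A are the roots of its characteristic polynomial. With M = A (coefficients from the trace, the sum of principal 2x2 minors, and det A):
  p(λ) = det(λ I - M) = λ^3 - 10λ^2 + 40λ - 40.
No integer candidate from the rational root theorem (±divisors of 40) is a root, so the roots are irrational. The cubic discriminant is Δ = -11200 < 0, so there is one real root and a complex-conjugate pair. p(1) = -9 and p(2) = 8 have opposite signs, so a root lies in (1, 2); Newton's method refines it to λ ≈ 1.4486. Dividing out (λ - (1.4486)) leaves approximately λ^2 - 8.5514λ + 27.6122. For λ^2 - 8.5514λ + 27.6122 the discriminant is -37.3229. It is negative, so the remaining roots are the complex-conjugate pair λ ≈ 4.2757 ± 3.0546i. Their product equals the constant term, so |λ|^2 ≈ 27.6122 and |λ| ≈ 5.2547.
Thus the eigenvalues (to 4 decimals) are 1.4486 (modulus 1.4486); 4.2757 ± 3.0546i (modulus 5.2547). The spectral radius is the largest modulus: r(A) ≈ 5.2547. (Cross-check: r(A) ≤ ||A||_2 ≈ 9.3542; equality holds whenever A is normal, though it can also hold for some non-normal A.)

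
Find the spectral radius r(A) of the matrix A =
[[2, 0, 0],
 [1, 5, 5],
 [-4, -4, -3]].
r(A) = sqrt(5) ≈ 2.2361

The eigenvalues of A are the roots of its characteristic polynomial. With M = A (coefficients from the trace, the sum of principal 2x2 minors, and det A):
  p(λ) = det(λ I - M) = λ^3 - 4λ^2 + 9λ - 10.
By the rational root theorem any rational root is an integer divisor of 10. Testing λ = 2: p(2) = 8 - 16 + 18 - 10 = 0, so λ = 2 is a root. Dividing out (λ - 2) leaves p(λ) = (λ - 2)(λ^2 - 2λ + 5). For λ^2 - 2λ + 5 the discriminant is -16. It is negative, so the roots are the complex-conjugate pair λ = 1 ± (sqrt(16)/2) i ≈ 1 ± 2i. For a conjugate pair the product of the roots equals the constant term, so |λ|^2 = 5 and |λ| = sqrt(5) ≈ 2.2361.
Thus the eigenvalues (to 4 decimals) are 1 ± 2i (modulus 2.2361); 2 (modulus 2). The spectral radius is the largest modulus: r(A) = sqrt(5) ≈ 2.2361. (Cross-check: r(A) ≤ ||A||_2 ≈ 9.2673; equality holds whenever A is normal, though it can also hold for some non-normal A.)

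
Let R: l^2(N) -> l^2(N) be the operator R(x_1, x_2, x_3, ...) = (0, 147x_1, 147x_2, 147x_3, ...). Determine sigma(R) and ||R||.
sigma(R) = closed disk {z in C : |z| ≤ 147}; ||R|| = 147

Note R = 147·U where U is the unit right shift (U x)_k = x_{k-1} (with x_0 := 0); so ||R|| = 147||U|| and sigma(R) = 147·sigma(U). ||R x||^2 = sum_{k≥1} |147x_k|^2 = 21609||x||^2, so ||R|| = 147 and sigma(R) ⊂ {|z| ≤ 147}. For any |lambda| < 147, the equation (R - lambda I) x = 0 forces x_1 = 0, then 147x_k = lambda x_{k+1} ⇒ x = 0, so R has no eigenvalues. But (R - lambda I) is not surjective for |lambda| < 147: solving (R - lambda I) x = e_1 would require x_n proportional to (lambda/147)^(-n), which is not in l^2. So every |lambda| < 147 lies in the residual spectrum. The boundary |lambda| = 147 is in the approximate point spectrum (the spectrum is closed). Hence sigma(R) is the closed disk of radius 147.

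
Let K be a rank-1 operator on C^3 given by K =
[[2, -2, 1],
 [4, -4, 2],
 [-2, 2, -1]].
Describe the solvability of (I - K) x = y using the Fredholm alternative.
(I - K) is invertible (det(I - K) = 4 ≠ 0), so for every y in C^3 the equation (I - K) x = y has a unique solution.

K has rank 1, so it is an outer product K = u v^T: every row of K is a multiple of one row vector. Reading off the entries, u = (-1, -2, 1) and v = (-2, 2, -1) (row i of K equals u_i·v^T). A rank-one matrix u v^T satisfies K u = u (v·u) and kills the (2)-dimensional subspace v^⊥, so its characteristic polynomial is lambda^2 (lambda - v·u) with v·u = tr K = -3. Hence the eigenvalues of I - K are 1 (multiplicity 2) and 1 - (-3) = 4, so det(I - K) = 4. (Direct check: I - K =
[[-1, 2, -1],
 [-4, 5, -2],
 [2, -2, 2]]
has determinant 4.) The finite-dimensional Fredholm alternative says: either (I - K) is invertible, or ker(I - K) ≠ {0} and then range(I - K) = ker((I - K)^*)^⊥, with dim ker(I - K) = dim ker((I - K)^*). Since det(I - K) ≠ 0, 1 is not an eigenvalue of K and ker(I - K) = {0}, so we are in the first case: for every y there is a unique x = (I - K)^(-1) y. Explicitly, by the Sherman–Morrison formula, (I - u v^T)^(-1) = I + u v^T/(1 - v·u), i.e. (I - K)^(-1) = I + K/(4).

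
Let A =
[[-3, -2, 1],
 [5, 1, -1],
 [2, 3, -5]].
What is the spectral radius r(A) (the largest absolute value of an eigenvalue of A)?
r(A) ≈ 4.2635

The eigenvalues of A are the roots of its characteristic polynomial. With M = A (coefficients from the trace, the sum of principal 2x2 minors, and det A):
  p(λ) = det(λ I - M) = λ^3 + 7λ^2 + 18λ + 27.
No integer candidate from the rational root theorem (±divisors of 27) is a root, so the roots are irrational. The cubic discriminant is Δ = -2943 < 0, so there is one real root and a complex-conjugate pair. p(-5) = -13 and p(-4) = 3 have opposite signs, so a root lies in (-5, -4); Newton's method refines it to λ ≈ -4.2635. Dividing out (λ - (-4.2635)) leaves approximately λ^2 + 2.7365λ + 6.3329. For λ^2 + 2.7365λ + 6.3329 the discriminant is -17.8429. It is negative, so the remaining roots are the complex-conjugate pair λ ≈ -1.3683 ± 2.112i. Their product equals the constant term, so |λ|^2 ≈ 6.3329 and |λ| ≈ 2.5165.
Thus the eigenvalues (to 4 decimals) are -4.2635 (modulus 4.2635); -1.3683 ± 2.112i (modulus 2.5165). The spectral radius is the largest modulus: r(A) ≈ 4.2635. (Cross-check: r(A) ≤ ||A||_2 ≈ 7.9644; equality holds whenever A is normal, though it can also hold for some non-normal A.)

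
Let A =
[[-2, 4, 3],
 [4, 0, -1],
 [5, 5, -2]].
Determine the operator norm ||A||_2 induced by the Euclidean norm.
||A||_2 ≈ 8.0172 (= sqrt(largest eigenvalue of A^T A))

||A||_2 = sigma_max(A) = sqrt(lambda_max(A^T A)). Form the symmetric matrix M = A^T A =
[[45, 17, -20],
 [17, 41, 2],
 [-20, 2, 14]].
Its characteristic polynomial (trace, sum of principal 2x2 minors, determinant of M give the coefficients) is
  p(λ) = det(λ I - M) = λ^3 - 100λ^2 + 2356λ - 3844.
No integer candidate from the rational root theorem (±divisors of 3844) is a root, so the roots are irrational. The cubic discriminant is Δ = 3723898064 > 0, so there are three distinct real roots. p(1) = -1587 and p(2) = 476 have opposite signs, so a root lies in (1, 2); Newton's method refines it to λ ≈ 1.7609. p(33) = 941 and p(34) = -36 have opposite signs, so a root lies in (33, 34); Newton's method refines it to λ ≈ 33.9631. p(64) = -516 and p(65) = 1421 have opposite signs, so a root lies in (64, 65); Newton's method refines it to λ ≈ 64.276. Check (Vieta): the three roots sum to 100, matching tr M = 100.
So the eigenvalues of A^T A are ≈ 1.7609, 33.9631, 64.276 (all ≥ 0, as they must be for A^T A). The largest is λ_max ≈ 64.276, hence ||A||_2 = sqrt(λ_max) ≈ 8.0172.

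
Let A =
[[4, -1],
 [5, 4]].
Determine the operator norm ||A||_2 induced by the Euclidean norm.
||A||_2 = 7 (= sqrt(largest eigenvalue of A^T A))

||A||_2 = sigma_max(A) = sqrt(lambda_max(A^T A)). Form the symmetric matrix M = A^T A =
[[41, 16],
 [16, 17]].
Its characteristic polynomial (trace, determinant of M give the coefficients) is
  p(λ) = det(λ I - M) = λ^2 - 58λ + 441.
For λ^2 - 58λ + 441 the discriminant is 1600. It is a perfect square (40^2), so the roots are rational: λ = (58 ± 40)/2 = 49, 9.
So the eigenvalues of A^T A are ≈ 9, 49 (all ≥ 0, as they must be for A^T A). The largest is λ_max = 49, hence ||A||_2 = sqrt(λ_max) = 7.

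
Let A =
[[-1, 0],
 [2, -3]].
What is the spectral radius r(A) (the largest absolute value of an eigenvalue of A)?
r(A) = 3

The eigenvalues of A are the roots of its characteristic polynomial. With M = A (coefficients from the trace and determinant):
  p(λ) = det(λ I - M) = λ^2 + 4λ + 3.
For λ^2 + 4λ + 3 the discriminant is 4. It is a perfect square (2^2), so the roots are rational: λ = (-4 ± 2)/2 = -1, -3.
Thus the eigenvalues (to 4 decimals) are -1 (modulus 1); -3 (modulus 3). The spectral radius is the largest modulus: r(A) = 3. (Cross-check: r(A) ≤ ||A||_2 ≈ 3.6503; equality holds whenever A is normal, though it can also hold for some non-normal A.)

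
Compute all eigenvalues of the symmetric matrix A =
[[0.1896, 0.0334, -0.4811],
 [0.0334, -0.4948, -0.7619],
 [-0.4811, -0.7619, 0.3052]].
sigma(A) ≈ {-1, 0, 1}

A is real symmetric, so its spectrum consists of real eigenvalues. Expanding the characteristic polynomial of the displayed matrix gives
  det(λ I - A) = p(λ) = λ^3 + (0)λ^2 + (-1)λ + (0).
Solving p(λ) = 0 yields eigenvalues ≈ -1, 0, 1. (A is shown rounded to 4 decimals, so these recover the underlying integer eigenvalues to within that precision.)
Verification: the trace of A = 0 equals the sum of eigenvalues 0, and det(A) ≈ -0.0000 matches the eigenvalue product 0.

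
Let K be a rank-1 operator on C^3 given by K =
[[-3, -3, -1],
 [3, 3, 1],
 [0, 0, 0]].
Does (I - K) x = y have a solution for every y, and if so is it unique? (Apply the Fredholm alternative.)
(I - K) is invertible (det(I - K) = 1 ≠ 0), so for every y in C^3 the equation (I - K) x = y has a unique solution.

K has rank 1, so it is an outer product K = u v^T: every row of K is a multiple of one row vector. Reading off the entries, u = (1, -1, 0) and v = (-3, -3, -1) (row i of K equals u_i·v^T). A rank-one matrix u v^T satisfies K u = u (v·u) and kills the (2)-dimensional subspace v^⊥, so its characteristic polynomial is lambda^2 (lambda - v·u) with v·u = tr K = 0. Hence the eigenvalues of I - K are 1 (multiplicity 2) and 1 - (0) = 1, so det(I - K) = 1. (Direct check: I - K =
[[4, 3, 1],
 [-3, -2, -1],
 [0, 0, 1]]
has determinant 1.) The finite-dimensional Fredholm alternative says: either (I - K) is invertible, or ker(I - K) ≠ {0} and then range(I - K) = ker((I - K)^*)^⊥, with dim ker(I - K) = dim ker((I - K)^*). Since det(I - K) ≠ 0, 1 is not an eigenvalue of K and ker(I - K) = {0}, so we are in the first case: for every y there is a unique x = (I - K)^(-1) y. Explicitly, by the Sherman–Morrison formula, (I - u v^T)^(-1) = I + u v^T/(1 - v·u), i.e. (I - K)^(-1) = I + K.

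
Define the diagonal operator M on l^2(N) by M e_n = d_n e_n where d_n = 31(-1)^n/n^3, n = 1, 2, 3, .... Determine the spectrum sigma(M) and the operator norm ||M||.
sigma(M) = {31(-1)^n/n^3 : n ≥ 1} ∪ {0}; ||M|| = 31

A bounded diagonal operator on l^2 with diagonal entries d_n has spectrum equal to the closure of {d_n : n ≥ 1}: every d_n is an eigenvalue (with eigenvector e_n), so {d_n} ⊂ sigma(M); the spectrum is closed, so its closure is too; and for lambda not in the closure, (M - lambda I) has bounded inverse (the diagonal entries 1/(d_n - lambda) are bounded). For our sequence d_n = 31(-1)^n/n^3, n = 1, 2, 3, ...:
  - {d_n} = {31(-1)^n/n^3 : n ≥ 1}; the only limit point is 0
  - closure = {31(-1)^n/n^3 : n ≥ 1} ∪ {0}
For the norm: a diagonal operator has ||M|| = sup_n |d_n|. Here |d_n| = 31/n^3 is decreasing, so sup_n |d_n| = |d_1| = 31. So ||M|| = 31.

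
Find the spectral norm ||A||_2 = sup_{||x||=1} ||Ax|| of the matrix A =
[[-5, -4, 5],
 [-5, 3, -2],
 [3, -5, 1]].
||A||_2 ≈ 8.5251 (= sqrt(largest eigenvalue of A^T A))

||A||_2 = sigma_max(A) = sqrt(lambda_max(A^T A)). Form the symmetric matrix M = A^T A =
[[59, -10, -12],
 [-10, 50, -31],
 [-12, -31, 30]].
Its characteristic polynomial (trace, sum of principal 2x2 minors, determinant of M give the coefficients) is
  p(λ) = det(λ I - M) = λ^3 - 139λ^2 + 5015λ - 14161.
No integer candidate from the rational root theorem (±divisors of 14161) is a root, so the roots are irrational. The cubic discriminant is Δ = 1560937552 > 0, so there are three distinct real roots. p(3) = -340 and p(4) = 3739 have opposite signs, so a root lies in (3, 4); Newton's method refines it to λ ≈ 3.081. p(63) = 140 and p(64) = -401 have opposite signs, so a root lies in (63, 64); Newton's method refines it to λ ≈ 63.2414. p(72) = -409 and p(73) = 220 have opposite signs, so a root lies in (72, 73); Newton's method refines it to λ ≈ 72.6776. Check (Vieta): the three roots sum to 139, matching tr M = 139.
So the eigenvalues of A^T A are ≈ 3.081, 63.2414, 72.6776 (all ≥ 0, as they must be for A^T A). The largest is λ_max ≈ 72.6776, hence ||A||_2 = sqrt(λ_max) ≈ 8.5251.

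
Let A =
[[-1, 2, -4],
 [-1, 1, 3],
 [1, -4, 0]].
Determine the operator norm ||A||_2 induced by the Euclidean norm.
||A||_2 ≈ 5.4154 (= sqrt(largest eigenvalue of A^T A))

||A||_2 = sigma_max(A) = sqrt(lambda_max(A^T A)). Form the symmetric matrix M = A^T A =
[[3, -7, 1],
 [-7, 21, -5],
 [1, -5, 25]].
Its characteristic polynomial (trace, sum of principal 2x2 minors, determinant of M give the coefficients) is
  p(λ) = det(λ I - M) = λ^3 - 49λ^2 + 588λ - 324.
No integer candidate from the rational root theorem (±divisors of 324) is a root, so the roots are irrational. The cubic discriminant is Δ = 29665584 > 0, so there are three distinct real roots. p(0) = -324 and p(1) = 216 have opposite signs, so a root lies in (0, 1); Newton's method refines it to λ ≈ 0.5786. p(19) = 18 and p(20) = -164 have opposite signs, so a root lies in (19, 20); Newton's method refines it to λ ≈ 19.0946. p(29) = -92 and p(30) = 216 have opposite signs, so a root lies in (29, 30); Newton's method refines it to λ ≈ 29.3268. Check (Vieta): the three roots sum to 49, matching tr M = 49.
So the eigenvalues of A^T A are ≈ 0.5786, 19.0946, 29.3268 (all ≥ 0, as they must be for A^T A). The largest is λ_max ≈ 29.3268, hence ||A||_2 = sqrt(λ_max) ≈ 5.4154.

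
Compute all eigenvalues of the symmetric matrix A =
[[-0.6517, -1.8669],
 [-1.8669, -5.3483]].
sigma(A) ≈ {-6, 0}

A is real symmetric, so its spectrum consists of real eigenvalues. Expanding the characteristic polynomial of the displayed matrix gives
  det(λ I - A) = p(λ) = λ^2 + (6)λ + (0).
Solving p(λ) = 0 yields eigenvalues ≈ -6, 0. (A is shown rounded to 4 decimals, so these recover the underlying integer eigenvalues to within that precision.)
Verification: the trace of A = -6 equals the sum of eigenvalues -6, and det(A) ≈ 0.0002 matches the eigenvalue product 0.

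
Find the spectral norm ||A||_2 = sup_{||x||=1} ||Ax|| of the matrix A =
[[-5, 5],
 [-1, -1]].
||A||_2 = sqrt(50) ≈ 7.0711 (= sqrt(largest eigenvalue of A^T A))

||A||_2 = sigma_max(A) = sqrt(lambda_max(A^T A)). Form the symmetric matrix M = A^T A =
[[26, -24],
 [-24, 26]].
Its characteristic polynomial (trace, determinant of M give the coefficients) is
  p(λ) = det(λ I - M) = λ^2 - 52λ + 100.
For λ^2 - 52λ + 100 the discriminant is 2304. It is a perfect square (48^2), so the roots are rational: λ = (52 ± 48)/2 = 50, 2.
So the eigenvalues of A^T A are ≈ 2, 50 (all ≥ 0, as they must be for A^T A). The largest is λ_max = 50, hence ||A||_2 = sqrt(λ_max) = sqrt(50) ≈ 7.0711.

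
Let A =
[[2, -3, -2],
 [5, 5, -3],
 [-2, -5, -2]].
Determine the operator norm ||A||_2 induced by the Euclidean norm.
||A||_2 ≈ 8.8706 (= sqrt(largest eigenvalue of A^T A))

||A||_2 = sigma_max(A) = sqrt(lambda_max(A^T A)). Form the symmetric matrix M = A^T A =
[[33, 29, -15],
 [29, 59, 1],
 [-15, 1, 17]].
Its characteristic polynomial (trace, sum of principal 2x2 minors, determinant of M give the coefficients) is
  p(λ) = det(λ I - M) = λ^3 - 109λ^2 + 2444λ - 4624.
No integer candidate from the rational root theorem (±divisors of 4624) is a root, so the roots are irrational. The cubic discriminant is Δ = 10215969616 > 0, so there are three distinct real roots. p(2) = -164 and p(3) = 1754 have opposite signs, so a root lies in (2, 3); Newton's method refines it to λ ≈ 2.0815. p(28) = 304 and p(29) = -1028 have opposite signs, so a root lies in (28, 29); Newton's method refines it to λ ≈ 28.2314. p(78) = -2596 and p(79) = 1222 have opposite signs, so a root lies in (78, 79); Newton's method refines it to λ ≈ 78.6871. Check (Vieta): the three roots sum to 109, matching tr M = 109.
So the eigenvalues of A^T A are ≈ 2.0815, 28.2314, 78.6871 (all ≥ 0, as they must be for A^T A). The largest is λ_max ≈ 78.6871, hence ||A||_2 = sqrt(λ_max) ≈ 8.8706.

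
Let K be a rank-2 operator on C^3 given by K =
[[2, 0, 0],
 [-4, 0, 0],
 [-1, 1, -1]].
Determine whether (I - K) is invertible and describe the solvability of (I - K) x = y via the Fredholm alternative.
(I - K) is invertible (det(I - K) = -2 ≠ 0), so for every y in C^3 the equation (I - K) x = y has a unique solution.

K has rank 2 and factors as K = U V^T = u1 v1^T + u2 v2^T with u1 = (-1, 2, 0), v1 = (-1, -1, 1), u2 = (-1, 2, 1), v2 = (-1, 1, -1) (multiplying out reproduces the displayed K). The nonzero eigenvalues of U V^T coincide with those of the 2 x 2 matrix G = V^T U = [[v1·u1, v1·u2], [v2·u1, v2·u2]] = [[-1, 0], [3, 2]], and by the Sylvester determinant identity det(I_3 - U V^T) = det(I_2 - V^T U) = det([[2, 0], [-3, -1]]) = (2)(-1) - (0)(-3) = -2. (Direct check: I - K =
[[-1, 0, 0],
 [4, 1, 0],
 [1, -1, 2]]
has determinant -2.) The finite-dimensional Fredholm alternative says: either (I - K) is invertible, or ker(I - K) ≠ {0} and then range(I - K) = ker((I - K)^*)^⊥, with dim ker(I - K) = dim ker((I - K)^*). Since det(I - K) ≠ 0, 1 is not an eigenvalue of K and ker(I - K) = {0}, so we are in the first case: for every y there is a unique x = (I - K)^(-1) y. (Explicitly, by the Woodbury identity, (I - U V^T)^(-1) = I + U (I_2 - G)^(-1) V^T.)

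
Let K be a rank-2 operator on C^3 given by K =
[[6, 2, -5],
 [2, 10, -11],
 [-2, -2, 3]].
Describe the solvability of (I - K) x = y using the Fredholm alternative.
(I - K) is invertible (det(I - K) = 54 ≠ 0), so for every y in C^3 the equation (I - K) x = y has a unique solution.

K has rank 2 and factors as K = U V^T = u1 v1^T + u2 v2^T with u1 = (-1, 2, 0), v1 = (-2, 2, -1), u2 = (2, 3, -1), v2 = (2, 2, -3) (multiplying out reproduces the displayed K). The nonzero eigenvalues of U V^T coincide with those of the 2 x 2 matrix G = V^T U = [[v1·u1, v1·u2], [v2·u1, v2·u2]] = [[6, 3], [2, 13]], and by the Sylvester determinant identity det(I_3 - U V^T) = det(I_2 - V^T U) = det([[-5, -3], [-2, -12]]) = (-5)(-12) - (-3)(-2) = 54. (Direct check: I - K =
[[-5, -2, 5],
 [-2, -9, 11],
 [2, 2, -2]]
has determinant 54.) The finite-dimensional Fredholm alternative says: either (I - K) is invertible, or ker(I - K) ≠ {0} and then range(I - K) = ker((I - K)^*)^⊥, with dim ker(I - K) = dim ker((I - K)^*). Since det(I - K) ≠ 0, 1 is not an eigenvalue of K and ker(I - K) = {0}, so we are in the first case: for every y there is a unique x = (I - K)^(-1) y. (Explicitly, by the Woodbury identity, (I - U V^T)^(-1) = I + U (I_2 - G)^(-1) V^T.)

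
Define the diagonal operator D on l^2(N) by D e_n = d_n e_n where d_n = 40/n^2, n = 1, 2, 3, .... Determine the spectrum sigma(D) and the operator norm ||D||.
sigma(D) = {40/n^2 : n ≥ 1} ∪ {0}; ||D|| = 40

A bounded diagonal operator on l^2 with diagonal entries d_n has spectrum equal to the closure of {d_n : n ≥ 1}: every d_n is an eigenvalue (with eigenvector e_n), so {d_n} ⊂ sigma(D); the spectrum is closed, so its closure is too; and for lambda not in the closure, (D - lambda I) has bounded inverse (the diagonal entries 1/(d_n - lambda) are bounded). For our sequence d_n = 40/n^2, n = 1, 2, 3, ...:
  - {d_n} = {40/n^2 : n ≥ 1}; the only limit point is 0
  - closure = {40/n^2 : n ≥ 1} ∪ {0}
For the norm: a diagonal operator has ||D|| = sup_n |d_n|. Here d_n = 40/n^2 is positive and decreasing, so sup_n |d_n| = d_1 = 40. So ||D|| = 40.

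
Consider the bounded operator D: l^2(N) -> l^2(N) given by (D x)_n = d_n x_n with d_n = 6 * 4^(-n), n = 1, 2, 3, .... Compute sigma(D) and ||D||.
sigma(D) = {6 * 4^(-n) : n ≥ 1} ∪ {0}; ||D|| = 3/2

A bounded diagonal operator on l^2 with diagonal entries d_n has spectrum equal to the closure of {d_n : n ≥ 1}: every d_n is an eigenvalue (with eigenvector e_n), so {d_n} ⊂ sigma(D); the spectrum is closed, so its closure is too; and for lambda not in the closure, (D - lambda I) has bounded inverse (the diagonal entries 1/(d_n - lambda) are bounded). For our sequence d_n = 6 * 4^(-n), n = 1, 2, 3, ...:
  - {d_n} = {6 * 4^(-n) : n ≥ 1}; the only limit point is 0
  - closure = {6 * 4^(-n) : n ≥ 1} ∪ {0}
For the norm: a diagonal operator has ||D|| = sup_n |d_n|. Here d_n = 6 * 4^(-n) is positive and decreasing, so sup_n |d_n| = d_1 = 6/4 = 3/2. So ||D|| = 3/2.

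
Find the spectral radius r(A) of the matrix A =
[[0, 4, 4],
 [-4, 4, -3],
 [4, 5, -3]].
r(A) ≈ 6.4627

The eigenvalues of A are the roots of its characteristic polynomial. With M = A (coefficients from the trace, the sum of principal 2x2 minors, and det A):
  p(λ) = det(λ I - M) = λ^3 - λ^2 + 3λ + 240.
No integer candidate from the rational root theorem (±divisors of 240) is a root, so the roots are irrational. The cubic discriminant is Δ = -1567299 < 0, so there is one real root and a complex-conjugate pair. p(-6) = -30 and p(-5) = 75 have opposite signs, so a root lies in (-6, -5); Newton's method refines it to λ ≈ -5.7463. Dividing out (λ - (-5.7463)) leaves approximately λ^2 - 6.7463λ + 41.7661. For λ^2 - 6.7463λ + 41.7661 the discriminant is -121.552. It is negative, so the remaining roots are the complex-conjugate pair λ ≈ 3.3731 ± 5.5125i. Their product equals the constant term, so |λ|^2 ≈ 41.7661 and |λ| ≈ 6.4627.
Thus the eigenvalues (to 4 decimals) are -5.7463 (modulus 5.7463); 3.3731 ± 5.5125i (modulus 6.4627). The spectral radius is the largest modulus: r(A) ≈ 6.4627. (Cross-check: r(A) ≤ ||A||_2 ≈ 7.8661; equality holds whenever A is normal, though it can also hold for some non-normal A.)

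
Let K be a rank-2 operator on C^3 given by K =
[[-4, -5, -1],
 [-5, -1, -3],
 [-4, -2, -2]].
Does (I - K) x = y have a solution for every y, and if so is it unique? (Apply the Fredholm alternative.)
(I - K) is invertible (det(I - K) = -13 ≠ 0), so for every y in C^3 the equation (I - K) x = y has a unique solution.

K has rank 2 and factors as K = U V^T = u1 v1^T + u2 v2^T with u1 = (-2, 1, 0), v1 = (1, 2, 0), u2 = (-1, -3, -2), v2 = (2, 1, 1) (multiplying out reproduces the displayed K). The nonzero eigenvalues of U V^T coincide with those of the 2 x 2 matrix G = V^T U = [[v1·u1, v1·u2], [v2·u1, v2·u2]] = [[0, -7], [-3, -7]], and by the Sylvester determinant identity det(I_3 - U V^T) = det(I_2 - V^T U) = det([[1, 7], [3, 8]]) = (1)(8) - (7)(3) = -13. (Direct check: I - K =
[[5, 5, 1],
 [5, 2, 3],
 [4, 2, 3]]
has determinant -13.) The finite-dimensional Fredholm alternative says: either (I - K) is invertible, or ker(I - K) ≠ {0} and then range(I - K) = ker((I - K)^*)^⊥, with dim ker(I - K) = dim ker((I - K)^*). Since det(I - K) ≠ 0, 1 is not an eigenvalue of K and ker(I - K) = {0}, so we are in the first case: for every y there is a unique x = (I - K)^(-1) y. (Explicitly, by the Woodbury identity, (I - U V^T)^(-1) = I + U (I_2 - G)^(-1) V^T.)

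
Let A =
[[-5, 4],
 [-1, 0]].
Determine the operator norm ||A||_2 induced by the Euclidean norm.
||A||_2 = sqrt((42 + sqrt(1700))/2) ≈ 6.451 (= sqrt(largest eigenvalue of A^T A))

||A||_2 = sigma_max(A) = sqrt(lambda_max(A^T A)). Form the symmetric matrix M = A^T A =
[[26, -20],
 [-20, 16]].
Its characteristic polynomial (trace, determinant of M give the coefficients) is
  p(λ) = det(λ I - M) = λ^2 - 42λ + 16.
For λ^2 - 42λ + 16 the discriminant is 1700. It is nonnegative but not a perfect square, so the roots are real and irrational: λ = (42 ± sqrt(1700))/2 ≈ 41.6155, 0.3845.
So the eigenvalues of A^T A are ≈ 0.3845, 41.6155 (all ≥ 0, as they must be for A^T A). The largest is λ_max = (42 + sqrt(1700))/2 ≈ 41.6155, hence ||A||_2 = sqrt(λ_max) = sqrt((42 + sqrt(1700))/2) ≈ 6.451.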